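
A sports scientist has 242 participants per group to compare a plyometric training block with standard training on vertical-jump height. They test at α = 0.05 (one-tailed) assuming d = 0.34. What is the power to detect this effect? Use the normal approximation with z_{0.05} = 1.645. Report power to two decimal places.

For two equal groups, power = Φ(d·√(n/2) − z_{α}).
d·√(n/2) = 0.34 × √(242/2) = 0.34 × 11.000 = 3.740.
z_β = 3.740 − 1.645 = 2.095.
Power = Φ(2.095) = 0.982.

power ≈ 0.98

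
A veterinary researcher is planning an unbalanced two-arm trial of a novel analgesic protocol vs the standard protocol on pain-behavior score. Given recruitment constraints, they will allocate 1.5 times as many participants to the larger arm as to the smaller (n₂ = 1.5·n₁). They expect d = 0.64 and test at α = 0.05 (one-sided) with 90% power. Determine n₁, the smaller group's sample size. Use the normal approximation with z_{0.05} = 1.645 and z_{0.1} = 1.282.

n₁ = 35

With allocation ratio k = n₂/n₁ = 1.5, Var(x̄₁−x̄₂) = σ²(1/n₁ + 1/(k·n₁)) = σ²·(k+1)/(k·n₁).
So n₁ = (1 + 1/k)·((z_{α} + z_β)/d)² = 1.667 × (2.927/0.64)².
n₁ = 1.667 × 20.92 = 34.9.
Round up: n₁ = 35, giving n₂ = ⌈1.5 × 35⌉ = ⌈52.5⌉ = 53.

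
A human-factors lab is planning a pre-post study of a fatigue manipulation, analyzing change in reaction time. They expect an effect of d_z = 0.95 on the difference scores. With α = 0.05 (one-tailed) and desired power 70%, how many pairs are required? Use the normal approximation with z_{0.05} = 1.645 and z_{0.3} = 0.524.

n = 6 pairs

For a paired (one-sample on differences) test: n = ((z_{α} + z_β) / d)².
z_{α} + z_β = 1.645 + 0.524 = 2.169.
n = (2.169 / 0.95)² = 2.283² = 5.21.
Round up.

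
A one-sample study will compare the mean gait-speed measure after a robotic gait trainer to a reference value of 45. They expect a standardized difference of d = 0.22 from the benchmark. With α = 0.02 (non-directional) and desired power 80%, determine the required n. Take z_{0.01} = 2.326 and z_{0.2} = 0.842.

For a one-sample test: n = ((z_{α/2} + z_β) / d)².
z_{α/2} + z_β = 2.326 + 0.842 = 3.168.
n = (3.168 / 0.22)² = 14.400² = 207.36.
Round up.

n = 208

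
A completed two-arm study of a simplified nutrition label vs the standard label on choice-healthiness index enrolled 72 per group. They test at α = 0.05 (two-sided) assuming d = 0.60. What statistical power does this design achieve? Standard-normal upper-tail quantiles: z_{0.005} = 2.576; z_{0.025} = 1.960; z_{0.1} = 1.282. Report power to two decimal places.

power ≈ 0.95

For two equal groups, power = Φ(d·√(n/2) − z_{α/2}).
d·√(n/2) = 0.60 × √(72/2) = 0.60 × 6.000 = 3.600.
z_β = 3.600 − 1.960 = 1.640.
Power = Φ(1.640) = 0.949.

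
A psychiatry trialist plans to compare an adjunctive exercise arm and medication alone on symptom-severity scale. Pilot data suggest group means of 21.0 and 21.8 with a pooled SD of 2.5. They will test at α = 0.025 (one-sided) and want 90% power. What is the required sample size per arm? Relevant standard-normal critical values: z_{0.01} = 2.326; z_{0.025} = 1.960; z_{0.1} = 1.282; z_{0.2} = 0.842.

n = 206 per group

Cohen's d = |M₁ − M₂| / SD_pooled = |21.0 − 21.8| / 2.5 = 0.8 / 2.5 = 0.320.
For two independent groups with equal n: n = 2·((z_{α} + z_β) / d)².
z_{α} + z_β = 1.960 + 1.282 = 3.242.
n = 2 × (3.242 / 0.320)² = 2 × 10.131² = 2 × 102.64 = 205.3.
Round up to the next whole participant.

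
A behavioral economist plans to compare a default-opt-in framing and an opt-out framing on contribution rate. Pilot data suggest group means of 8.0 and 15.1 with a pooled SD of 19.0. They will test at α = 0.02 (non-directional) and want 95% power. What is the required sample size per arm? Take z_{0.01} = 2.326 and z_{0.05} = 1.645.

n = 226 per group

Cohen's d = |M₁ − M₂| / SD_pooled = |8.0 − 15.1| / 19.0 = 7.1 / 19.0 = 0.374.
For two independent groups with equal n: n = 2·((z_{α/2} + z_β) / d)².
z_{α/2} + z_β = 2.326 + 1.645 = 3.971.
n = 2 × (3.971 / 0.374)² = 2 × 10.618² = 2 × 112.73 = 225.5.
Round up to the next whole participant.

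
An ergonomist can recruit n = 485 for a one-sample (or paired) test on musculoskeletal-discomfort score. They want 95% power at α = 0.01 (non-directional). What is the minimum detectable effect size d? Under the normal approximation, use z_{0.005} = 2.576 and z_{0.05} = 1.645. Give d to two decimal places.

For a single sample (or paired design) of n = 485: d_min = (z_{α/2} + z_β)/√n.
z-sum = 2.576 + 1.645 = 4.221.
d_min = 4.221 / √485 = 4.221 / 22.023 = 0.192.

d_min ≈ 0.19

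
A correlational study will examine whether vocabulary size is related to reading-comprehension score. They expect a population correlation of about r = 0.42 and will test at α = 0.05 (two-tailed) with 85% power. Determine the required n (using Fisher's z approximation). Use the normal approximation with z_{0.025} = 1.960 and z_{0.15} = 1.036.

Fisher's z: C = ½·ln((1+r)/(1−r)) = ½·ln(2.4483) = 0.4477.
n = ((z_{α/2} + z_β)/C)² + 3.
(1.960 + 1.036) / 0.4477 = 2.996 / 0.4477 = 6.692.
n = 6.692² + 3 = 44.78 + 3 = 47.8.
Round up.

n = 48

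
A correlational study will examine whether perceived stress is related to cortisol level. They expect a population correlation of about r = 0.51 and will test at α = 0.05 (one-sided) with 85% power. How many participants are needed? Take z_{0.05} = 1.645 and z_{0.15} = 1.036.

Fisher's z: C = ½·ln((1+r)/(1−r)) = ½·ln(3.0816) = 0.5627.
n = ((z_{α} + z_β)/C)² + 3.
(1.645 + 1.036) / 0.5627 = 2.681 / 0.5627 = 4.765.
n = 4.765² + 3 = 22.70 + 3 = 25.7.
Round up.

n = 26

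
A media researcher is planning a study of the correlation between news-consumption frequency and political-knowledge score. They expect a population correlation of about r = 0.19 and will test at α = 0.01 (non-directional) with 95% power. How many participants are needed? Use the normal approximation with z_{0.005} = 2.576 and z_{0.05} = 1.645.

n = 485

Fisher's z: C = ½·ln((1+r)/(1−r)) = ½·ln(1.4691) = 0.1923.
n = ((z_{α/2} + z_β)/C)² + 3.
(2.576 + 1.645) / 0.1923 = 4.221 / 0.1923 = 21.950.
n = 21.950² + 3 = 481.81 + 3 = 484.8.
Round up.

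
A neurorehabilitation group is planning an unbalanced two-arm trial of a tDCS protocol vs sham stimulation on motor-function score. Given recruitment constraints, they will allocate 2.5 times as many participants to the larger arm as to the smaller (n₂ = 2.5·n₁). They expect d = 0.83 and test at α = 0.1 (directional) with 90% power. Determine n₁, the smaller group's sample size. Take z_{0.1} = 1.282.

With allocation ratio k = n₂/n₁ = 2.5, Var(x̄₁−x̄₂) = σ²(1/n₁ + 1/(k·n₁)) = σ²·(k+1)/(k·n₁).
So n₁ = (1 + 1/k)·((z_{α} + z_β)/d)² = 1.400 × (2.564/0.83)².
n₁ = 1.400 × 9.54 = 13.4.
Round up: n₁ = 14, giving n₂ = 2.5 × 14 = 35.

n₁ = 14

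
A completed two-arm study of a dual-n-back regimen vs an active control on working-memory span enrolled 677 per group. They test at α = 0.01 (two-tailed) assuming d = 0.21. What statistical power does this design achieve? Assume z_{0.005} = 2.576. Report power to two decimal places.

For two equal groups, power = Φ(d·√(n/2) − z_{α/2}).
d·√(n/2) = 0.21 × √(677/2) = 0.21 × 18.398 = 3.864.
z_β = 3.864 − 2.576 = 1.288.
Power = Φ(1.288) = 0.901.

power ≈ 0.90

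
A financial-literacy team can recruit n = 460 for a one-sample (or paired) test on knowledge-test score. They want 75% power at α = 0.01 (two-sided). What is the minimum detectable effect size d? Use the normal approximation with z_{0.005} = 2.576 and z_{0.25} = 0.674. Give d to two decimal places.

d_min ≈ 0.15

For a single sample (or paired design) of n = 460: d_min = (z_{α/2} + z_β)/√n.
z-sum = 2.576 + 0.674 = 3.250.
d_min = 3.250 / √460 = 3.250 / 21.448 = 0.152.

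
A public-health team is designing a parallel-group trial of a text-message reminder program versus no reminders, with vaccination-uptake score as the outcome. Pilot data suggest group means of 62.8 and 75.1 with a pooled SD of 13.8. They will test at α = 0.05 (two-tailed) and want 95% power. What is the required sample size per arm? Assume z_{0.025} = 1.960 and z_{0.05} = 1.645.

Cohen's d = |M₁ − M₂| / SD_pooled = |62.8 − 75.1| / 13.8 = 12.3 / 13.8 = 0.891.
For two independent groups with equal n: n = 2·((z_{α/2} + z_β) / d)².
z_{α/2} + z_β = 1.960 + 1.645 = 3.605.
n = 2 × (3.605 / 0.891)² = 2 × 4.046² = 2 × 16.37 = 32.7.
Round up to the next whole participant.

n = 33 per group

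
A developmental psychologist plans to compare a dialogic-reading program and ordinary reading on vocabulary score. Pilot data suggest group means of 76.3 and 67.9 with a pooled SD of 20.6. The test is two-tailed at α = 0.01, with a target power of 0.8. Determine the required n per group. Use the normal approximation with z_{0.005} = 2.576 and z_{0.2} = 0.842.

n = 141 per group

Cohen's d = |M₁ − M₂| / SD_pooled = |76.3 − 67.9| / 20.6 = 8.4 / 20.6 = 0.408.
For two independent groups with equal n: n = 2·((z_{α/2} + z_β) / d)².
z_{α/2} + z_β = 2.576 + 0.842 = 3.418.
n = 2 × (3.418 / 0.408)² = 2 × 8.377² = 2 × 70.18 = 140.4.
Round up to the next whole participant.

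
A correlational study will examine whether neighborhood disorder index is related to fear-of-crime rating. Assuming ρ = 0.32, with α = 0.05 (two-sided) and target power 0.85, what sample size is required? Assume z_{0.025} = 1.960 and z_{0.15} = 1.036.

Fisher's z: C = ½·ln((1+r)/(1−r)) = ½·ln(1.9412) = 0.3316.
n = ((z_{α/2} + z_β)/C)² + 3.
(1.960 + 1.036) / 0.3316 = 2.996 / 0.3316 = 9.035.
n = 9.035² + 3 = 81.63 + 3 = 84.6.
Round up.

n = 85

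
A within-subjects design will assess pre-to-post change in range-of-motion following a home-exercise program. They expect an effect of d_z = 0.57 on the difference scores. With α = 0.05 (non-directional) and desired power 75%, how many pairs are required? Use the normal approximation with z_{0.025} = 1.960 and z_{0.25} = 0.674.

n = 22 pairs

For a paired (one-sample on differences) test: n = ((z_{α/2} + z_β) / d)².
z_{α/2} + z_β = 1.960 + 0.674 = 2.634.
n = (2.634 / 0.57)² = 4.621² = 21.35.
Round up.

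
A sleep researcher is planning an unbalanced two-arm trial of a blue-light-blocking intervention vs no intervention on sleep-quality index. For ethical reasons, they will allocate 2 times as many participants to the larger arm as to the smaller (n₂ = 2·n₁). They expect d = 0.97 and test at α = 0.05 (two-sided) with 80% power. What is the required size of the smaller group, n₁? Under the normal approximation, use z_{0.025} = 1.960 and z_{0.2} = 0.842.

n₁ = 13

With allocation ratio k = n₂/n₁ = 2, Var(x̄₁−x̄₂) = σ²(1/n₁ + 1/(k·n₁)) = σ²·(k+1)/(k·n₁).
So n₁ = (1 + 1/k)·((z_{α/2} + z_β)/d)² = 1.500 × (2.802/0.97)².
n₁ = 1.500 × 8.34 = 12.5.
Round up: n₁ = 13, giving n₂ = 2 × 13 = 26.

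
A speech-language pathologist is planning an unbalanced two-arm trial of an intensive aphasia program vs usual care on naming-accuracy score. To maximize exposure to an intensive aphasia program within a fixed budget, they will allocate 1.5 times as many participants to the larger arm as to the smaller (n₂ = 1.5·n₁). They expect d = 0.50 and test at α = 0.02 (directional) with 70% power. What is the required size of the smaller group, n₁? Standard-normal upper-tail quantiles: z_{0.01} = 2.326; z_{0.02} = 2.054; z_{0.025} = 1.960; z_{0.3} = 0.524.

n₁ = 45

With allocation ratio k = n₂/n₁ = 1.5, Var(x̄₁−x̄₂) = σ²(1/n₁ + 1/(k·n₁)) = σ²·(k+1)/(k·n₁).
So n₁ = (1 + 1/k)·((z_{α} + z_β)/d)² = 1.667 × (2.578/0.50)².
n₁ = 1.667 × 26.58 = 44.3.
Round up: n₁ = 45, giving n₂ = ⌈1.5 × 45⌉ = ⌈67.5⌉ = 68.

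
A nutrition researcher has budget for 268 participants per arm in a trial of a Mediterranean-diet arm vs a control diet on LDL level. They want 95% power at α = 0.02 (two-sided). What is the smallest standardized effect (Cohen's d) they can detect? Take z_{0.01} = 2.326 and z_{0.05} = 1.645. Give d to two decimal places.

For two independent groups of n = 268 each: d_min = (z_{α/2} + z_β)·√(2/n).
z-sum = 2.326 + 1.645 = 3.971.
d_min = 3.971 × √(2/268) = 3.971 × 0.0864 = 0.343.

d_min ≈ 0.34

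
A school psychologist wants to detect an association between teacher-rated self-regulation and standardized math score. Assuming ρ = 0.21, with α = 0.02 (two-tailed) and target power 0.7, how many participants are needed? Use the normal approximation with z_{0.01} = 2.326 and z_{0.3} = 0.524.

Fisher's z: C = ½·ln((1+r)/(1−r)) = ½·ln(1.5316) = 0.2132.
n = ((z_{α/2} + z_β)/C)² + 3.
(2.326 + 0.524) / 0.2132 = 2.850 / 0.2132 = 13.368.
n = 13.368² + 3 = 178.70 + 3 = 181.7.
Round up.

n = 182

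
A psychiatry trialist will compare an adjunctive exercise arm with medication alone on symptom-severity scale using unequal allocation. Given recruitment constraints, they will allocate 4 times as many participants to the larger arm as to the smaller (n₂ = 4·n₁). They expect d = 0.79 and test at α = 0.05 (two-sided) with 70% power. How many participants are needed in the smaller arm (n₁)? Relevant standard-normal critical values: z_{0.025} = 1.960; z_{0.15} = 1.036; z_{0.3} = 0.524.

With allocation ratio k = n₂/n₁ = 4, Var(x̄₁−x̄₂) = σ²(1/n₁ + 1/(k·n₁)) = σ²·(k+1)/(k·n₁).
So n₁ = (1 + 1/k)·((z_{α/2} + z_β)/d)² = 1.250 × (2.484/0.79)².
n₁ = 1.250 × 9.89 = 12.4.
Round up: n₁ = 13, giving n₂ = 4 × 13 = 52.

n₁ = 13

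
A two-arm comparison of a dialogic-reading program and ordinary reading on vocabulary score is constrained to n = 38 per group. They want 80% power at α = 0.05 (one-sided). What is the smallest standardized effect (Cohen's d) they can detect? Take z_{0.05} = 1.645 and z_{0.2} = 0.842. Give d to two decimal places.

For two independent groups of n = 38 each: d_min = (z_{α} + z_β)·√(2/n).
z-sum = 1.645 + 0.842 = 2.487.
d_min = 2.487 × √(2/38) = 2.487 × 0.2294 = 0.571.

d_min ≈ 0.57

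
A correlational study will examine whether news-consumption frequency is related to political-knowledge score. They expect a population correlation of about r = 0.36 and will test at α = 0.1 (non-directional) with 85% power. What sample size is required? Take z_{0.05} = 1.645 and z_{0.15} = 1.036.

Fisher's z: C = ½·ln((1+r)/(1−r)) = ½·ln(2.1250) = 0.3769.
n = ((z_{α/2} + z_β)/C)² + 3.
(1.645 + 1.036) / 0.3769 = 2.681 / 0.3769 = 7.113.
n = 7.113² + 3 = 50.60 + 3 = 53.6.
Round up.

n = 54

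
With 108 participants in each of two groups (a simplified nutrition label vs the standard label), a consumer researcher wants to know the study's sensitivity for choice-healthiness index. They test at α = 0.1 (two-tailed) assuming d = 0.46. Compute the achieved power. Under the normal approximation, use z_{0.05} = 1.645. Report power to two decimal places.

For two equal groups, power = Φ(d·√(n/2) − z_{α/2}).
d·√(n/2) = 0.46 × √(108/2) = 0.46 × 7.348 = 3.380.
z_β = 3.380 − 1.645 = 1.735.
Power = Φ(1.735) = 0.959.

power ≈ 0.96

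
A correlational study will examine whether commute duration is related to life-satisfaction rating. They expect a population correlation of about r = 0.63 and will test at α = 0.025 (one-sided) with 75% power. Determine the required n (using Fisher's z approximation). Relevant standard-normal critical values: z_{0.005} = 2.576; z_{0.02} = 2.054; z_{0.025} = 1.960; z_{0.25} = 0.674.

n = 16

Fisher's z: C = ½·ln((1+r)/(1−r)) = ½·ln(4.4054) = 0.7414.
n = ((z_{α} + z_β)/C)² + 3.
(1.960 + 0.674) / 0.7414 = 2.634 / 0.7414 = 3.553.
n = 3.553² + 3 = 12.62 + 3 = 15.6.
Round up.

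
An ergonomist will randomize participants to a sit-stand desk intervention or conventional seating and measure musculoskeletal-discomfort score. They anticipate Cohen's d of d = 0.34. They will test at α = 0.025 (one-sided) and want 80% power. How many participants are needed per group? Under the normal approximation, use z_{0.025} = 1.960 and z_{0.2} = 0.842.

For two independent groups with equal n: n = 2·((z_{α} + z_β) / d)².
z_{α} + z_β = 1.960 + 0.842 = 2.802.
n = 2 × (2.802 / 0.34)² = 2 × 8.241² = 2 × 67.92 = 135.8.
Round up to the next whole participant.

n = 136 per group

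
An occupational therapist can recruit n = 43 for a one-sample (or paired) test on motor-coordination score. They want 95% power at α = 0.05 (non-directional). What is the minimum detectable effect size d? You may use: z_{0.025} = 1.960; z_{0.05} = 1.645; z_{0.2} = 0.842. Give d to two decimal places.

For a single sample (or paired design) of n = 43: d_min = (z_{α/2} + z_β)/√n.
z-sum = 1.960 + 1.645 = 3.605.
d_min = 3.605 / √43 = 3.605 / 6.557 = 0.550.

d_min ≈ 0.55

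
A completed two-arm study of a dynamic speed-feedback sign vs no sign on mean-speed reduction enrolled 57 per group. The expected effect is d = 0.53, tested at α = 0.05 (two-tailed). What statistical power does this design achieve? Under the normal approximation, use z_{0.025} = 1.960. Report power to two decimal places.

For two equal groups, power = Φ(d·√(n/2) − z_{α/2}).
d·√(n/2) = 0.53 × √(57/2) = 0.53 × 5.339 = 2.829.
z_β = 2.829 − 1.960 = 0.869.
Power = Φ(0.869) = 0.808.

power ≈ 0.81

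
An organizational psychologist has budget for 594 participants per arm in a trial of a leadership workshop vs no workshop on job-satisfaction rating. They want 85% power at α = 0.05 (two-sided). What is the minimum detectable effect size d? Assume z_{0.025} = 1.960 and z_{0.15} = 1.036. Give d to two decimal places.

For two independent groups of n = 594 each: d_min = (z_{α/2} + z_β)·√(2/n).
z-sum = 1.960 + 1.036 = 2.996.
d_min = 2.996 × √(2/594) = 2.996 × 0.0580 = 0.174.

d_min ≈ 0.17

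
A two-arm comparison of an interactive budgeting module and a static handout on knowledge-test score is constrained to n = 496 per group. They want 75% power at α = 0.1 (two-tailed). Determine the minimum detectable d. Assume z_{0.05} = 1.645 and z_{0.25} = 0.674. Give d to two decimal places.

For two independent groups of n = 496 each: d_min = (z_{α/2} + z_β)·√(2/n).
z-sum = 1.645 + 0.674 = 2.319.
d_min = 2.319 × √(2/496) = 2.319 × 0.0635 = 0.147.

d_min ≈ 0.15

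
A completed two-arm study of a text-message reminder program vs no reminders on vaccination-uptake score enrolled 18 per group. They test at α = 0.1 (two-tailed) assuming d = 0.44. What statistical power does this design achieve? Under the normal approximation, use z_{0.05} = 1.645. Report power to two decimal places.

For two equal groups, power = Φ(d·√(n/2) − z_{α/2}).
d·√(n/2) = 0.44 × √(18/2) = 0.44 × 3.000 = 1.320.
z_β = 1.320 − 1.645 = -0.325.
Power = Φ(-0.325) = 0.373.

power ≈ 0.37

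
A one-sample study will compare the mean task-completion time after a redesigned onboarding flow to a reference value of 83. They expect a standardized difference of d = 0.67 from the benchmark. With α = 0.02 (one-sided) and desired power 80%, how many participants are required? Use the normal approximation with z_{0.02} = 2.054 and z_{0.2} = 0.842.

For a one-sample test: n = ((z_{α} + z_β) / d)².
z_{α} + z_β = 2.054 + 0.842 = 2.896.
n = (2.896 / 0.67)² = 4.322² = 18.68.
Round up.

n = 19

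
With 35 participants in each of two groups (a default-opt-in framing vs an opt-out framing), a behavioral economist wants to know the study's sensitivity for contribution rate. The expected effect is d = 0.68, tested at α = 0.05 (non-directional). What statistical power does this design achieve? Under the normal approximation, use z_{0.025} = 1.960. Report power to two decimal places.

For two equal groups, power = Φ(d·√(n/2) − z_{α/2}).
d·√(n/2) = 0.68 × √(35/2) = 0.68 × 4.183 = 2.845.
z_β = 2.845 − 1.960 = 0.885.
Power = Φ(0.885) = 0.812.

power ≈ 0.81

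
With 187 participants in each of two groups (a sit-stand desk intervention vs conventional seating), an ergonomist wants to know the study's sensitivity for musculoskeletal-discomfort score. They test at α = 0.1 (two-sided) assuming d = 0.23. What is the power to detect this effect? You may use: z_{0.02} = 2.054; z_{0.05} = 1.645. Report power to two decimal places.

For two equal groups, power = Φ(d·√(n/2) − z_{α/2}).
d·√(n/2) = 0.23 × √(187/2) = 0.23 × 9.670 = 2.224.
z_β = 2.224 − 1.645 = 0.579.
Power = Φ(0.579) = 0.719.

power ≈ 0.72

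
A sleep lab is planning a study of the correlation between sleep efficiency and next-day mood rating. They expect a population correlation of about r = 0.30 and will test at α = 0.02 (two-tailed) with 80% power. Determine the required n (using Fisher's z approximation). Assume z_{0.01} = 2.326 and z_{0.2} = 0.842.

n = 108

Fisher's z: C = ½·ln((1+r)/(1−r)) = ½·ln(1.8571) = 0.3095.
n = ((z_{α/2} + z_β)/C)² + 3.
(2.326 + 0.842) / 0.3095 = 3.168 / 0.3095 = 10.236.
n = 10.236² + 3 = 104.77 + 3 = 107.8.
Round up.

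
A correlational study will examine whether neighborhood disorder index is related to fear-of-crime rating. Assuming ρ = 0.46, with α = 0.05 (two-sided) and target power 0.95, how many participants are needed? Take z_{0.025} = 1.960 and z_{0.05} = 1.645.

Fisher's z: C = ½·ln((1+r)/(1−r)) = ½·ln(2.7037) = 0.4973.
n = ((z_{α/2} + z_β)/C)² + 3.
(1.960 + 1.645) / 0.4973 = 3.605 / 0.4973 = 7.249.
n = 7.249² + 3 = 52.55 + 3 = 55.6.
Round up.

n = 56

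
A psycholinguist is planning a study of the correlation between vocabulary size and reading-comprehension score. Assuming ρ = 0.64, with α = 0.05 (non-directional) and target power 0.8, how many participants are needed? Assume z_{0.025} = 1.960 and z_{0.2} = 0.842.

n = 17

Fisher's z: C = ½·ln((1+r)/(1−r)) = ½·ln(4.5556) = 0.7582.
n = ((z_{α/2} + z_β)/C)² + 3.
(1.960 + 0.842) / 0.7582 = 2.802 / 0.7582 = 3.696.
n = 3.696² + 3 = 13.66 + 3 = 16.7.
Round up.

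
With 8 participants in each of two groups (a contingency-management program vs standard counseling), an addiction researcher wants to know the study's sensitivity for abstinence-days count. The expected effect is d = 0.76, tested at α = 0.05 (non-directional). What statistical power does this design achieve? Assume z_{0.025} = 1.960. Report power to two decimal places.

For two equal groups, power = Φ(d·√(n/2) − z_{α/2}).
d·√(n/2) = 0.76 × √(8/2) = 0.76 × 2.000 = 1.520.
z_β = 1.520 − 1.960 = -0.440.
Power = Φ(-0.440) = 0.330.

power ≈ 0.33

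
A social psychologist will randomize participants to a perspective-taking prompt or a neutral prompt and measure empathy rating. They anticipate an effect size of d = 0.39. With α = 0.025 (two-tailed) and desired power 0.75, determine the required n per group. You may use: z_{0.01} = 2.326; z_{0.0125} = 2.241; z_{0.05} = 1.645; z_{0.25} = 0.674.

n = 112 per group

For two independent groups with equal n: n = 2·((z_{α/2} + z_β) / d)².
z_{α/2} + z_β = 2.241 + 0.674 = 2.915.
n = 2 × (2.915 / 0.39)² = 2 × 7.474² = 2 × 55.87 = 111.7.
Round up to the next whole participant.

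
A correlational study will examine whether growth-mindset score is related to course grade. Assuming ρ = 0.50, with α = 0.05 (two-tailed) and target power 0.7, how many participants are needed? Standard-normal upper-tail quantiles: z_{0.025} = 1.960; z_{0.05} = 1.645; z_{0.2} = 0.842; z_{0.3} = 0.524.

Fisher's z: C = ½·ln((1+r)/(1−r)) = ½·ln(3.0000) = 0.5493.
n = ((z_{α/2} + z_β)/C)² + 3.
(1.960 + 0.524) / 0.5493 = 2.484 / 0.5493 = 4.522.
n = 4.522² + 3 = 20.45 + 3 = 23.4.
Round up.

n = 24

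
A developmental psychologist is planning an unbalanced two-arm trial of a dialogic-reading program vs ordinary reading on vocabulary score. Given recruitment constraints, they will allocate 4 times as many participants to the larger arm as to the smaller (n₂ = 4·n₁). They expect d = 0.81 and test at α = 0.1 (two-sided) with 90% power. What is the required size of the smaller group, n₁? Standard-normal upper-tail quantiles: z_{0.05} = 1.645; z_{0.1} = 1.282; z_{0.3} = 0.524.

n₁ = 17

With allocation ratio k = n₂/n₁ = 4, Var(x̄₁−x̄₂) = σ²(1/n₁ + 1/(k·n₁)) = σ²·(k+1)/(k·n₁).
So n₁ = (1 + 1/k)·((z_{α/2} + z_β)/d)² = 1.250 × (2.927/0.81)².
n₁ = 1.250 × 13.06 = 16.3.
Round up: n₁ = 17, giving n₂ = 4 × 17 = 68.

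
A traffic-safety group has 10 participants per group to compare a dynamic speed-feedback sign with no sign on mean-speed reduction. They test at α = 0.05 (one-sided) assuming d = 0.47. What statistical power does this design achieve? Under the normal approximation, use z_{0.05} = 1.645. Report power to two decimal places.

power ≈ 0.28

For two equal groups, power = Φ(d·√(n/2) − z_{α}).
d·√(n/2) = 0.47 × √(10/2) = 0.47 × 2.236 = 1.051.
z_β = 1.051 − 1.645 = -0.594.
Power = Φ(-0.594) = 0.276.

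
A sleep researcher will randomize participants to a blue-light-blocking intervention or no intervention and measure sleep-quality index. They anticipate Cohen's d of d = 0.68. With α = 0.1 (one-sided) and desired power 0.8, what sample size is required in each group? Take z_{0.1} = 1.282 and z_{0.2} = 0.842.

For two independent groups with equal n: n = 2·((z_{α} + z_β) / d)².
z_{α} + z_β = 1.282 + 0.842 = 2.124.
n = 2 × (2.124 / 0.68)² = 2 × 3.124² = 2 × 9.76 = 19.5.
Round up to the next whole participant.

n = 20 per group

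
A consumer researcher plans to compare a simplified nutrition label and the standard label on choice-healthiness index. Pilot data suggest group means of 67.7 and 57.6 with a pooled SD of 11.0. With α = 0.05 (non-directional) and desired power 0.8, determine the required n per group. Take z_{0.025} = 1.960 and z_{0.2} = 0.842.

Cohen's d = |M₁ − M₂| / SD_pooled = |67.7 − 57.6| / 11.0 = 10.1 / 11.0 = 0.918.
For two independent groups with equal n: n = 2·((z_{α/2} + z_β) / d)².
z_{α/2} + z_β = 1.960 + 0.842 = 2.802.
n = 2 × (2.802 / 0.918)² = 2 × 3.052² = 2 × 9.32 = 18.6.
Round up to the next whole participant.

n = 19 per group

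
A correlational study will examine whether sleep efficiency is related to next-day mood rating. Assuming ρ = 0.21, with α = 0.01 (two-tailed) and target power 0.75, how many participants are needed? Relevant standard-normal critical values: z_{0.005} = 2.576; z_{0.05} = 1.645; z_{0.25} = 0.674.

Fisher's z: C = ½·ln((1+r)/(1−r)) = ½·ln(1.5316) = 0.2132.
n = ((z_{α/2} + z_β)/C)² + 3.
(2.576 + 0.674) / 0.2132 = 3.250 / 0.2132 = 15.244.
n = 15.244² + 3 = 232.38 + 3 = 235.4.
Round up.

n = 236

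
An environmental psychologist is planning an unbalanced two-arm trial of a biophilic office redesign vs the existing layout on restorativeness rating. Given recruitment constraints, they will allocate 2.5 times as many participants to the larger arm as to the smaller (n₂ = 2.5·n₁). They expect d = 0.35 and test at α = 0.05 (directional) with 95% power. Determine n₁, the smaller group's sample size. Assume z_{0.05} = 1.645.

With allocation ratio k = n₂/n₁ = 2.5, Var(x̄₁−x̄₂) = σ²(1/n₁ + 1/(k·n₁)) = σ²·(k+1)/(k·n₁).
So n₁ = (1 + 1/k)·((z_{α} + z_β)/d)² = 1.400 × (3.290/0.35)².
n₁ = 1.400 × 88.36 = 123.7.
Round up: n₁ = 124, giving n₂ = 2.5 × 124 = 310.

n₁ = 124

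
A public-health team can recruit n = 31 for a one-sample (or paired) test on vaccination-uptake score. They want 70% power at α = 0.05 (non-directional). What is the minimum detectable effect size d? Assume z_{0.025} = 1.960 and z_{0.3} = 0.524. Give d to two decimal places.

d_min ≈ 0.45

For a single sample (or paired design) of n = 31: d_min = (z_{α/2} + z_β)/√n.
z-sum = 1.960 + 0.524 = 2.484.
d_min = 2.484 / √31 = 2.484 / 5.568 = 0.446.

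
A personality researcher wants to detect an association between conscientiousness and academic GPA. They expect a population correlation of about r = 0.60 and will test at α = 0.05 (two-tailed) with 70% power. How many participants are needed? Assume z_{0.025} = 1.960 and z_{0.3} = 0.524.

Fisher's z: C = ½·ln((1+r)/(1−r)) = ½·ln(4.0000) = 0.6931.
n = ((z_{α/2} + z_β)/C)² + 3.
(1.960 + 0.524) / 0.6931 = 2.484 / 0.6931 = 3.584.
n = 3.584² + 3 = 12.84 + 3 = 15.8.
Round up.

n = 16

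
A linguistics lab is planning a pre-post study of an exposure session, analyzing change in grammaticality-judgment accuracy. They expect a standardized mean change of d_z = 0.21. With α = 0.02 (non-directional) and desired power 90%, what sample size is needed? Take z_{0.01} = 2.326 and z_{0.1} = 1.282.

For a paired (one-sample on differences) test: n = ((z_{α/2} + z_β) / d)².
z_{α/2} + z_β = 2.326 + 1.282 = 3.608.
n = (3.608 / 0.21)² = 17.181² = 295.19.
Round up.

n = 296 pairs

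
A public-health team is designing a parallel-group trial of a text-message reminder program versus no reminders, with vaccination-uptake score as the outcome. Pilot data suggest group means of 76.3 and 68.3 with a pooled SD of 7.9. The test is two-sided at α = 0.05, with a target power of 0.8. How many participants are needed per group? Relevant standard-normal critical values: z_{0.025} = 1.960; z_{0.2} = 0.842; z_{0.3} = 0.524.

n = 16 per group

Cohen's d = |M₁ − M₂| / SD_pooled = |76.3 − 68.3| / 7.9 = 8.0 / 7.9 = 1.013.
For two independent groups with equal n: n = 2·((z_{α/2} + z_β) / d)².
z_{α/2} + z_β = 1.960 + 0.842 = 2.802.
n = 2 × (2.802 / 1.013)² = 2 × 2.766² = 2 × 7.65 = 15.3.
Round up to the next whole participant.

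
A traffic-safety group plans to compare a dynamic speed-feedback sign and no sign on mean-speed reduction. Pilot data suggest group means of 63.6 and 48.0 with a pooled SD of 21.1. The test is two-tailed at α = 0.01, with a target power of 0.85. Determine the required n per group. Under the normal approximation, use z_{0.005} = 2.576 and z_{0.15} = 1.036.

n = 48 per group

Cohen's d = |M₁ − M₂| / SD_pooled = |63.6 − 48.0| / 21.1 = 15.6 / 21.1 = 0.739.
For two independent groups with equal n: n = 2·((z_{α/2} + z_β) / d)².
z_{α/2} + z_β = 2.576 + 1.036 = 3.612.
n = 2 × (3.612 / 0.739)² = 2 × 4.888² = 2 × 23.89 = 47.8.
Round up to the next whole participant.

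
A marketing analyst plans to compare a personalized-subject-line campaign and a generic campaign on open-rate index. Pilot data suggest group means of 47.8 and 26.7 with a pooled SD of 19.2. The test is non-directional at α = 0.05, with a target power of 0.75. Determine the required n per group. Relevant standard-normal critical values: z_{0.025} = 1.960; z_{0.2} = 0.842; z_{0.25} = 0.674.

n = 12 per group

Cohen's d = |M₁ − M₂| / SD_pooled = |47.8 − 26.7| / 19.2 = 21.1 / 19.2 = 1.099.
For two independent groups with equal n: n = 2·((z_{α/2} + z_β) / d)².
z_{α/2} + z_β = 1.960 + 0.674 = 2.634.
n = 2 × (2.634 / 1.099)² = 2 × 2.397² = 2 × 5.74 = 11.5.
Round up to the next whole participant.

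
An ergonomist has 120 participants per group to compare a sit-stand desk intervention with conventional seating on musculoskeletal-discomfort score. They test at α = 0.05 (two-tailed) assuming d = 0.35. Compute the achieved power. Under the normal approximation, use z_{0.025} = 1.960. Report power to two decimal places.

For two equal groups, power = Φ(d·√(n/2) − z_{α/2}).
d·√(n/2) = 0.35 × √(120/2) = 0.35 × 7.746 = 2.711.
z_β = 2.711 − 1.960 = 0.751.
Power = Φ(0.751) = 0.774.

power ≈ 0.77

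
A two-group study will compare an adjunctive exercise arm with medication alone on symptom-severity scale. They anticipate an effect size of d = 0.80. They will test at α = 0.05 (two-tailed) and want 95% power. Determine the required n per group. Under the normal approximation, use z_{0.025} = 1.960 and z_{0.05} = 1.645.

For two independent groups with equal n: n = 2·((z_{α/2} + z_β) / d)².
z_{α/2} + z_β = 1.960 + 1.645 = 3.605.
n = 2 × (3.605 / 0.80)² = 2 × 4.506² = 2 × 20.31 = 40.6.
Round up to the next whole participant.

n = 41 per group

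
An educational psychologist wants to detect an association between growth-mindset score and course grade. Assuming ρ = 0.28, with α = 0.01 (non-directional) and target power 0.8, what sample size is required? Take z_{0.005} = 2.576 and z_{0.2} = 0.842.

Fisher's z: C = ½·ln((1+r)/(1−r)) = ½·ln(1.7778) = 0.2877.
n = ((z_{α/2} + z_β)/C)² + 3.
(2.576 + 0.842) / 0.2877 = 3.418 / 0.2877 = 11.880.
n = 11.880² + 3 = 141.14 + 3 = 144.1.
Round up.

n = 145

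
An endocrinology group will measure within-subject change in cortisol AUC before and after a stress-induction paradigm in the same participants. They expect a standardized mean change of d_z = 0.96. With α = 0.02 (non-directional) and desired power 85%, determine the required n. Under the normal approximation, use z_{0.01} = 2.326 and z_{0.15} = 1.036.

For a paired (one-sample on differences) test: n = ((z_{α/2} + z_β) / d)².
z_{α/2} + z_β = 2.326 + 1.036 = 3.362.
n = (3.362 / 0.96)² = 3.502² = 12.26.
Round up.

n = 13 pairs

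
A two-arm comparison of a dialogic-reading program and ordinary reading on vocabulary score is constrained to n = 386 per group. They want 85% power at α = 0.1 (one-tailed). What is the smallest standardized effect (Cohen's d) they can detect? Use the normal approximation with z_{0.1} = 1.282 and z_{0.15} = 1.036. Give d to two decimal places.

For two independent groups of n = 386 each: d_min = (z_{α} + z_β)·√(2/n).
z-sum = 1.282 + 1.036 = 2.318.
d_min = 2.318 × √(2/386) = 2.318 × 0.0720 = 0.167.

d_min ≈ 0.17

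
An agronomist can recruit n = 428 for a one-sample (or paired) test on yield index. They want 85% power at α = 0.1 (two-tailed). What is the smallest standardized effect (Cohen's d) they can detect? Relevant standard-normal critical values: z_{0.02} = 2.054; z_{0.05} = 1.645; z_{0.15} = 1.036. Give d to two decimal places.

For a single sample (or paired design) of n = 428: d_min = (z_{α/2} + z_β)/√n.
z-sum = 1.645 + 1.036 = 2.681.
d_min = 2.681 / √428 = 2.681 / 20.688 = 0.130.

d_min ≈ 0.13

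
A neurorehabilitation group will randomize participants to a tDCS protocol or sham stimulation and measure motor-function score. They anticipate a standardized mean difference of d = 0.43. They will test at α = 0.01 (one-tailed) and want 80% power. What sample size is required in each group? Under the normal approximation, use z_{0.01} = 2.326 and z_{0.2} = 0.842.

n = 109 per group

For two independent groups with equal n: n = 2·((z_{α} + z_β) / d)².
z_{α} + z_β = 2.326 + 0.842 = 3.168.
n = 2 × (3.168 / 0.43)² = 2 × 7.367² = 2 × 54.28 = 108.6.
Round up to the next whole participant.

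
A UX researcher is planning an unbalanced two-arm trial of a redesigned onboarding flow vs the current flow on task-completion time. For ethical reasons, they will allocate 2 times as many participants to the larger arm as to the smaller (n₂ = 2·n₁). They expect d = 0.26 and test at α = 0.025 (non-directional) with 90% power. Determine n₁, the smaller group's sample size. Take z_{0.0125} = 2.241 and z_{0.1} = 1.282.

n₁ = 276

With allocation ratio k = n₂/n₁ = 2, Var(x̄₁−x̄₂) = σ²(1/n₁ + 1/(k·n₁)) = σ²·(k+1)/(k·n₁).
So n₁ = (1 + 1/k)·((z_{α/2} + z_β)/d)² = 1.500 × (3.523/0.26)².
n₁ = 1.500 × 183.60 = 275.4.
Round up: n₁ = 276, giving n₂ = 2 × 276 = 552.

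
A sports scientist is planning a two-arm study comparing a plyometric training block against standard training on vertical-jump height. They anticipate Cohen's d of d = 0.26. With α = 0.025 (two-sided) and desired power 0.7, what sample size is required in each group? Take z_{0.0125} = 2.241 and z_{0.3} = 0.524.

n = 227 per group

For two independent groups with equal n: n = 2·((z_{α/2} + z_β) / d)².
z_{α/2} + z_β = 2.241 + 0.524 = 2.765.
n = 2 × (2.765 / 0.26)² = 2 × 10.635² = 2 × 113.10 = 226.2.
Round up to the next whole participant.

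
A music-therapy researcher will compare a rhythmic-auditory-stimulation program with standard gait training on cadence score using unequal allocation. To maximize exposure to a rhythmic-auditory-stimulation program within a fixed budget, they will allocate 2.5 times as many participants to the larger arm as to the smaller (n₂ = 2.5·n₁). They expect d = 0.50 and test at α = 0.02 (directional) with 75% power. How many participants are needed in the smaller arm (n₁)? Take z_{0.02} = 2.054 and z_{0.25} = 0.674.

n₁ = 42

With allocation ratio k = n₂/n₁ = 2.5, Var(x̄₁−x̄₂) = σ²(1/n₁ + 1/(k·n₁)) = σ²·(k+1)/(k·n₁).
So n₁ = (1 + 1/k)·((z_{α} + z_β)/d)² = 1.400 × (2.728/0.50)².
n₁ = 1.400 × 29.77 = 41.7.
Round up: n₁ = 42, giving n₂ = 2.5 × 42 = 105.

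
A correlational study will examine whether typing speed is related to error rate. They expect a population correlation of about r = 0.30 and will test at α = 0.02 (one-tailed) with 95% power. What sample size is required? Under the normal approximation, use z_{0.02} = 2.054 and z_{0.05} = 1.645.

n = 146

Fisher's z: C = ½·ln((1+r)/(1−r)) = ½·ln(1.8571) = 0.3095.
n = ((z_{α} + z_β)/C)² + 3.
(2.054 + 1.645) / 0.3095 = 3.699 / 0.3095 = 11.952.
n = 11.952² + 3 = 142.84 + 3 = 145.8.
Round up.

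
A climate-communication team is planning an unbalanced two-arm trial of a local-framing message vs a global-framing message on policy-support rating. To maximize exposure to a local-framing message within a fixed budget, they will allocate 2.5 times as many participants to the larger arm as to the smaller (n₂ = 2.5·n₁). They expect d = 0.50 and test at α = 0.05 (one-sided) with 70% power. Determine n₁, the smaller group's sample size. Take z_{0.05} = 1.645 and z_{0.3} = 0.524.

With allocation ratio k = n₂/n₁ = 2.5, Var(x̄₁−x̄₂) = σ²(1/n₁ + 1/(k·n₁)) = σ²·(k+1)/(k·n₁).
So n₁ = (1 + 1/k)·((z_{α} + z_β)/d)² = 1.400 × (2.169/0.50)².
n₁ = 1.400 × 18.82 = 26.3.
Round up: n₁ = 27, giving n₂ = ⌈2.5 × 27⌉ = ⌈67.5⌉ = 68.

n₁ = 27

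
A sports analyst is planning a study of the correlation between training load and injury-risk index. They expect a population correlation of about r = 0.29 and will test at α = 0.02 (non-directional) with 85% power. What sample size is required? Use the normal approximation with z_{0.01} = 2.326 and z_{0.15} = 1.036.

n = 130

Fisher's z: C = ½·ln((1+r)/(1−r)) = ½·ln(1.8169) = 0.2986.
n = ((z_{α/2} + z_β)/C)² + 3.
(2.326 + 1.036) / 0.2986 = 3.362 / 0.2986 = 11.259.
n = 11.259² + 3 = 126.77 + 3 = 129.8.
Round up.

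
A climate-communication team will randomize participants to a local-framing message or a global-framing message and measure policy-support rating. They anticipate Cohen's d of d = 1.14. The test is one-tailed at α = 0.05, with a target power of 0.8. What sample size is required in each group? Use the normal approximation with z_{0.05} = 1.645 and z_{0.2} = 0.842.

n = 10 per group

For two independent groups with equal n: n = 2·((z_{α} + z_β) / d)².
z_{α} + z_β = 1.645 + 0.842 = 2.487.
n = 2 × (2.487 / 1.14)² = 2 × 2.182² = 2 × 4.76 = 9.5.
Round up to the next whole participant.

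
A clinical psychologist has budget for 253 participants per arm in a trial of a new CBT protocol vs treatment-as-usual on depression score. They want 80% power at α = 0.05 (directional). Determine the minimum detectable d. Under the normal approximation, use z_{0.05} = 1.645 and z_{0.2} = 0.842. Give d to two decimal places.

For two independent groups of n = 253 each: d_min = (z_{α} + z_β)·√(2/n).
z-sum = 1.645 + 0.842 = 2.487.
d_min = 2.487 × √(2/253) = 2.487 × 0.0889 = 0.221.

d_min ≈ 0.22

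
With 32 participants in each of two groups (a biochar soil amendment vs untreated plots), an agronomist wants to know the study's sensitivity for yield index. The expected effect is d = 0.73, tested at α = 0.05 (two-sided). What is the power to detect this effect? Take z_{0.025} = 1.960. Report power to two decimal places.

For two equal groups, power = Φ(d·√(n/2) − z_{α/2}).
d·√(n/2) = 0.73 × √(32/2) = 0.73 × 4.000 = 2.920.
z_β = 2.920 − 1.960 = 0.960.
Power = Φ(0.960) = 0.831.

power ≈ 0.83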